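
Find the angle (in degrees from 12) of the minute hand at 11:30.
The minute hand moves 6 degrees per minute.
At 11:30: 30 x 6 = 180 degrees

Final answer: 180 degrees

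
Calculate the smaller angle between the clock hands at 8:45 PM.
Hour hand position: 8 x 30 + 45 x 0.5 = 262.5 degrees
Minute hand position: 45 x 6 = 270 degrees
Difference: |262.5 - 270| = 7.5 degrees
The angle between the hands is 7.5 degrees

Final answer: 7.5 degrees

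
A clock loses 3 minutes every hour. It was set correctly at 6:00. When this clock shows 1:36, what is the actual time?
For every 60 true minutes, the faulty clock advances 57 minutes, so 1 faulty-clock minute corresponds to 60/57 true minutes.
From 6:00 to 1:36 on the faulty dial is 456 minutes.
True elapsed: 456 x 60/57 = 480 minutes = 8 hours.
True time: 6:00 + 8 hours = 2:00.

Final answer: 2:00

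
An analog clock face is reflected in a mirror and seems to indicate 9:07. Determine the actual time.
Reflection across the vertical (12-6) axis maps a hand at angle A degrees to (360 - A) degrees, which sends a reading of T minutes past 12:00 to (720 - T) minutes past 12:00.
Mirror reads 9:07 = 547 minutes past 12:00.
Actual time: (720 - 547) mod 720 = 173 minutes = 2:53.

Final answer: 2:53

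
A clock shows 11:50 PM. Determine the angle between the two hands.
Hour hand position: 11 x 30 + 50 x 0.5 = 355 degrees
Minute hand position: 50 x 6 = 300 degrees
Difference: |355 - 300| = 55 degrees
The angle between the hands is 55 degrees

Final answer: 55 degrees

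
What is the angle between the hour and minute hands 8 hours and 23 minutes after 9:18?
First find the time 8 hours and 23 minutes after 9:18.
Total minutes: 9 x 60 + 18 + 8 x 60 + 23 = 1061.
1061 mod 720 = 341 minutes = 5:41.
Now compute the angle at 5:41:
Hour hand: 5 x 30 + 41 x 0.5 = 170.5 degrees
Minute hand: 41 x 6 = 246 degrees
Difference: |170.5 - 246| = 75.5 degrees
The angle is 75.5 degrees

Final answer: 75.5 degrees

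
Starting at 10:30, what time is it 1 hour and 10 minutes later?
Starting time: 10:30
Adding 10 minutes to 30 minutes: 30 + 10 = 40 minutes
Adding 1 hour: 10 + 1 = 11
Final time: 11:40

Final answer: 11:40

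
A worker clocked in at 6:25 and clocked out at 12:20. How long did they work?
From 6:25 to 12:20:
(12 x 60 + 20) - (6 x 60 + 25) = 740 - 385 = 355 minutes
= 5 hours and 55 minutes

Final answer: 5 hours and 55 minutes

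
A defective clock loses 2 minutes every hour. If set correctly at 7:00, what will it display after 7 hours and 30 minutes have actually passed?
For every 60 true minutes, the faulty clock advances 60 - 2 = 58 minutes.
True elapsed: 7 hours and 30 minutes = 450 minutes.
Faulty clock advances: 450 x 58/60 = 435 minutes (drift: 15 minutes behind).
Shown time: 7:00 + 435 minutes = 2:15.

Final answer: 2:15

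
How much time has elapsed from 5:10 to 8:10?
From 5:10 to 8:10:
(8 x 60 + 10) - (5 x 60 + 10) = 490 - 310 = 180 minutes
= 3 hours

Final answer: 3 hours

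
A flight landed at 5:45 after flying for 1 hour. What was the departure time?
Starting time: 5:45 = 345 total minutes past 12:00
Subtracting: 1 hour = 60 minutes
345 - 60 = 285 minutes
= 4 hours and 45 minutes past 12:00 = 4:45

Final answer: 4:45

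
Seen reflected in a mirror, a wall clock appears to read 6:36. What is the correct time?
Reflection across the vertical (12-6) axis maps a hand at angle A degrees to (360 - A) degrees, which sends a reading of T minutes past 12:00 to (720 - T) minutes past 12:00.
Mirror reads 6:36 = 396 minutes past 12:00.
Actual time: (720 - 396) mod 720 = 324 minutes = 5:24.

Final answer: 5:24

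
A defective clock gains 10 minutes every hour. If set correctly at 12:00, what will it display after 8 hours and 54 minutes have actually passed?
For every 60 true minutes, the faulty clock advances 60 + 10 = 70 minutes.
True elapsed: 8 hours and 54 minutes = 534 minutes.
Faulty clock advances: 534 x 70/60 = 623 minutes (drift: 89 minutes ahead).
Shown time: 12:00 + 623 minutes = 10:23.

Final answer: 10:23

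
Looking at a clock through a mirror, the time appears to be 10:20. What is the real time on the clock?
Reflection across the vertical (12-6) axis maps a hand at angle A degrees to (360 - A) degrees, which sends a reading of T minutes past 12:00 to (720 - T) minutes past 12:00.
Mirror reads 10:20 = 620 minutes past 12:00.
Actual time: (720 - 620) mod 720 = 100 minutes = 1:40.

Final answer: 1:40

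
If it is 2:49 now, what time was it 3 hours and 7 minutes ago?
Starting time: 2:49 = 169 total minutes past 12:00
Subtracting: 3 hours and 7 minutes = 187 minutes
169 - 187 = -18 (negative, add 12 hours = 720) = 702 minutes
= 11 hours and 42 minutes past 12:00 = 11:42

Final answer: 11:42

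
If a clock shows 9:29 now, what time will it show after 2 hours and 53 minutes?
Starting time: 9:29
Adding 53 minutes to 29 minutes: 29 + 53 = 82 minutes = 1 hour and 22 minutes
Adding 2 hours: 9 + 2 + 1 (carry) = 12
Final time: 12:22

Final answer: 12:22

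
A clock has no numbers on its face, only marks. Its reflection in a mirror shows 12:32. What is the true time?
Reflection across the vertical (12-6) axis maps a hand at angle A degrees to (360 - A) degrees, which sends a reading of T minutes past 12:00 to (720 - T) minutes past 12:00.
Mirror reads 12:32 = 32 minutes past 12:00.
Actual time: (720 - 32) mod 720 = 688 minutes = 11:28.

Final answer: 11:28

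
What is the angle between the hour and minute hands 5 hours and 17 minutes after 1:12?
First find the time 5 hours and 17 minutes after 1:12.
Total minutes: 1 x 60 + 12 + 5 x 60 + 17 = 389.
389 mod 720 = 389 minutes = 6:29.
Now compute the angle at 6:29:
Hour hand: 6 x 30 + 29 x 0.5 = 194.5 degrees
Minute hand: 29 x 6 = 174 degrees
Difference: |194.5 - 174| = 20.5 degrees
The angle is 20.5 degrees

Final answer: 20.5 degrees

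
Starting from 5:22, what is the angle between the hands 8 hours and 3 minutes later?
First find the time 8 hours and 3 minutes after 5:22.
Total minutes: 5 x 60 + 22 + 8 x 60 + 3 = 805.
805 mod 720 = 85 minutes = 1:25.
Now compute the angle at 1:25:
Hour hand: 1 x 30 + 25 x 0.5 = 42.5 degrees
Minute hand: 25 x 6 = 150 degrees
Difference: |42.5 - 150| = 107.5 degrees
The angle is 107.5 degrees

Final answer: 107.5 degrees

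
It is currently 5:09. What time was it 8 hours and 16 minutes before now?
Starting time: 5:09 = 309 total minutes past 12:00
Subtracting: 8 hours and 16 minutes = 496 minutes
309 - 496 = -187 (negative, add 12 hours = 720) = 533 minutes
= 8 hours and 53 minutes past 12:00 = 8:53

Final answer: 8:53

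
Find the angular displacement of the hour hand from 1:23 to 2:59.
The hour hand moves 0.5 degrees per minute.
Time elapsed: 2:59 - 1:23 = 96 minutes
Angular displacement: 96 x 0.5 = 48 degrees

Final answer: 48 degrees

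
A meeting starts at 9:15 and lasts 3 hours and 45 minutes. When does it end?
Starting time: 9:15
Adding 45 minutes to 15 minutes: 15 + 45 = 60 minutes = 1 hour
Adding 3 hours: 9 + 3 + 1 (carry) = 13 - 12 = 1
Final time: 1:00

Final answer: 1:00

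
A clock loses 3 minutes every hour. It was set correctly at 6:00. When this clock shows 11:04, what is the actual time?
For every 60 true minutes, the faulty clock advances 57 minutes, so 1 faulty-clock minute corresponds to 60/57 true minutes.
From 6:00 to 11:04 on the faulty dial is 304 minutes.
True elapsed: 304 x 60/57 = 320 minutes = 5 hours and 20 minutes.
True time: 6:00 + 5 hours and 20 minutes = 11:20.

Final answer: 11:20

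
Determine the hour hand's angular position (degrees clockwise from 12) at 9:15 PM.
The hour hand moves 30 degrees per hour and 0.5 degrees per minute.
At 9:15: (9) x 30 + 15 x 0.5 = 270 + 7.5 = 277.5 degrees

Final answer: 277.5 degrees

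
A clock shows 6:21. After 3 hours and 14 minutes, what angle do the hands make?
First find the time 3 hours and 14 minutes after 6:21.
Total minutes: 6 x 60 + 21 + 3 x 60 + 14 = 575.
575 mod 720 = 575 minutes = 9:35.
Now compute the angle at 9:35:
Hour hand: 9 x 30 + 35 x 0.5 = 287.5 degrees
Minute hand: 35 x 6 = 210 degrees
Difference: |287.5 - 210| = 77.5 degrees
The angle is 77.5 degrees

Final answer: 77.5 degrees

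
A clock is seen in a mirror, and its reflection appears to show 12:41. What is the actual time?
Reflection across the vertical (12-6) axis maps a hand at angle A degrees to (360 - A) degrees, which sends a reading of T minutes past 12:00 to (720 - T) minutes past 12:00.
Mirror reads 12:41 = 41 minutes past 12:00.
Actual time: (720 - 41) mod 720 = 679 minutes = 11:19.

Final answer: 11:19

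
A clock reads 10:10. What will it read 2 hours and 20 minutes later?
Starting time: 10:10
Adding 20 minutes to 10 minutes: 10 + 20 = 30 minutes
Adding 2 hours: 10 + 2 = 12
Final time: 12:30

Final answer: 12:30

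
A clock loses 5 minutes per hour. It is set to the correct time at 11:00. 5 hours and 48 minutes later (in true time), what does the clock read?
For every 60 true minutes, the faulty clock advances 60 - 5 = 55 minutes.
True elapsed: 5 hours and 48 minutes = 348 minutes.
Faulty clock advances: 348 x 55/60 = 319 minutes (drift: 29 minutes behind).
Shown time: 11:00 + 319 minutes = 4:19.

Final answer: 4:19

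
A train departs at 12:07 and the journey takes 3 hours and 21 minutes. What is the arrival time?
Starting time: 12:07
Adding 21 minutes to 7 minutes: 7 + 21 = 28 minutes
Adding 3 hours: 12 + 3 = 15 - 12 = 3
Final time: 3:28

Final answer: 3:28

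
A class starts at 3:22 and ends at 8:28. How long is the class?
From 3:22 to 8:28:
(8 x 60 + 28) - (3 x 60 + 22) = 508 - 202 = 306 minutes
= 5 hours and 6 minutes

Final answer: 5 hours and 6 minutes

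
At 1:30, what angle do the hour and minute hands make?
Hour hand position: 1 x 30 + 30 x 0.5 = 45 degrees
Minute hand position: 30 x 6 = 180 degrees
Difference: |45 - 180| = 135 degrees
The angle between the hands is 135 degrees

Final answer: 135 degrees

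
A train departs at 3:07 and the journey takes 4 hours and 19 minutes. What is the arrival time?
Starting time: 3:07
Adding 19 minutes to 7 minutes: 7 + 19 = 26 minutes
Adding 4 hours: 3 + 4 = 7
Final time: 7:26

Final answer: 7:26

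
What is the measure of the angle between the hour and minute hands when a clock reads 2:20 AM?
Hour hand position: 2 x 30 + 20 x 0.5 = 70 degrees
Minute hand position: 20 x 6 = 120 degrees
Difference: |70 - 120| = 50 degrees
The angle between the hands is 50 degrees

Final answer: 50 degrees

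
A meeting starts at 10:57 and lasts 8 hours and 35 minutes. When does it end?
Starting time: 10:57
Adding 35 minutes to 57 minutes: 57 + 35 = 92 minutes = 1 hour and 32 minutes
Adding 8 hours: 10 + 8 + 1 (carry) = 19 - 12 = 7
Final time: 7:32

Final answer: 7:32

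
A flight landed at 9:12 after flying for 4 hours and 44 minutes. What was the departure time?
Starting time: 9:12 = 552 total minutes past 12:00
Subtracting: 4 hours and 44 minutes = 284 minutes
552 - 284 = 268 minutes
= 4 hours and 28 minutes past 12:00 = 4:28

Final answer: 4:28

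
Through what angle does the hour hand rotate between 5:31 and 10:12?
The hour hand moves 0.5 degrees per minute.
Time elapsed: 10:12 - 5:31 = 281 minutes
Angular displacement: 281 x 0.5 = 140.5 degrees

Final answer: 140.5 degrees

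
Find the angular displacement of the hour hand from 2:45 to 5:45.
The hour hand moves 0.5 degrees per minute.
Time elapsed: 5:45 - 2:45 = 180 minutes
Angular displacement: 180 x 0.5 = 90 degrees

Final answer: 90 degrees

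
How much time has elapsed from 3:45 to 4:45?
From 3:45 to 4:45:
(4 x 60 + 45) - (3 x 60 + 45) = 285 - 225 = 60 minutes
= 1 hour

Final answer: 1 hour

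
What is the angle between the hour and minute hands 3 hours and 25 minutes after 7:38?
First find the time 3 hours and 25 minutes after 7:38.
Total minutes: 7 x 60 + 38 + 3 x 60 + 25 = 663.
663 mod 720 = 663 minutes = 11:03.
Now compute the angle at 11:03:
Hour hand: 11 x 30 + 3 x 0.5 = 331.5 degrees
Minute hand: 3 x 6 = 18 degrees
Difference: |331.5 - 18| = 313.5 degrees
Smaller angle: 360 - 313.5 = 46.5 degrees

Final answer: 46.5 degrees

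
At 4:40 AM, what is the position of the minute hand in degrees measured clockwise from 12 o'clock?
The minute hand moves 6 degrees per minute.
At 4:40: 40 x 6 = 240 degrees

Final answer: 240 degrees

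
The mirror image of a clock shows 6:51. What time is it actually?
Reflection across the vertical (12-6) axis maps a hand at angle A degrees to (360 - A) degrees, which sends a reading of T minutes past 12:00 to (720 - T) minutes past 12:00.
Mirror reads 6:51 = 411 minutes past 12:00.
Actual time: (720 - 411) mod 720 = 309 minutes = 5:09.

Final answer: 5:09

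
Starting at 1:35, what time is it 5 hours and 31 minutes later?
Starting time: 1:35
Adding 31 minutes to 35 minutes: 35 + 31 = 66 minutes = 1 hour and 6 minutes
Adding 5 hours: 1 + 5 + 1 (carry) = 7
Final time: 7:06

Final answer: 7:06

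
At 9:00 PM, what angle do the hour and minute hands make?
Hour hand position: 9 x 30 + 0 x 0.5 = 270 degrees
Minute hand position: 0 x 6 = 0 degrees
Difference: |270 - 0| = 270 degrees
Since 270 > 180, the smaller angle is 360 - 270 = 90 degrees

Final answer: 90 degrees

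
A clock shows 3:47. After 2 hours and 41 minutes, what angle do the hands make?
First find the time 2 hours and 41 minutes after 3:47.
Total minutes: 3 x 60 + 47 + 2 x 60 + 41 = 388.
388 mod 720 = 388 minutes = 6:28.
Now compute the angle at 6:28:
Hour hand: 6 x 30 + 28 x 0.5 = 194 degrees
Minute hand: 28 x 6 = 168 degrees
Difference: |194 - 168| = 26 degrees
The angle is 26 degrees

Final answer: 26 degrees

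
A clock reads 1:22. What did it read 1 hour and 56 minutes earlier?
Starting time: 1:22 = 82 total minutes past 12:00
Subtracting: 1 hour and 56 minutes = 116 minutes
82 - 116 = -34 (negative, add 12 hours = 720) = 686 minutes
= 11 hours and 26 minutes past 12:00 = 11:26

Final answer: 11:26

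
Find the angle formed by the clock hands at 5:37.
Hour hand position: 5 x 30 + 37 x 0.5 = 168.5 degrees
Minute hand position: 37 x 6 = 222 degrees
Difference: |168.5 - 222| = 53.5 degrees
The angle between the hands is 53.5 degrees

Final answer: 53.5 degrees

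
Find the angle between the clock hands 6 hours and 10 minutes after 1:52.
First find the time 6 hours and 10 minutes after 1:52.
Total minutes: 1 x 60 + 52 + 6 x 60 + 10 = 482.
482 mod 720 = 482 minutes = 8:02.
Now compute the angle at 8:02:
Hour hand: 8 x 30 + 2 x 0.5 = 241 degrees
Minute hand: 2 x 6 = 12 degrees
Difference: |241 - 12| = 229 degrees
Smaller angle: 360 - 229 = 131 degrees

Final answer: 131 degrees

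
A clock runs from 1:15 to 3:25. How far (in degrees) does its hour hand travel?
The hour hand moves 0.5 degrees per minute.
Time elapsed: 3:25 - 1:15 = 130 minutes
Angular displacement: 130 x 0.5 = 65 degrees

Final answer: 65 degrees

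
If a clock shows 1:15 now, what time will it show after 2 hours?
Starting time: 1:15
Adding 0 minutes to 15 minutes: 15 + 0 = 15 minutes
Adding 2 hours: 1 + 2 = 3
Final time: 3:15

Final answer: 3:15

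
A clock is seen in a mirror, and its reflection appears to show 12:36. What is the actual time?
Reflection across the vertical (12-6) axis maps a hand at angle A degrees to (360 - A) degrees, which sends a reading of T minutes past 12:00 to (720 - T) minutes past 12:00.
Mirror reads 12:36 = 36 minutes past 12:00.
Actual time: (720 - 36) mod 720 = 684 minutes = 11:24.

Final answer: 11:24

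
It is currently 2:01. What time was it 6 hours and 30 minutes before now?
Starting time: 2:01 = 121 total minutes past 12:00
Subtracting: 6 hours and 30 minutes = 390 minutes
121 - 390 = -269 (negative, add 12 hours = 720) = 451 minutes
= 7 hours and 31 minutes past 12:00 = 7:31

Final answer: 7:31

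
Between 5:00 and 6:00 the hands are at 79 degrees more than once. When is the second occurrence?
At t minutes past 5:00, the hour hand is at 30 x 5 + 0.5t degrees and the minute hand is at 6t degrees.
The smaller angle between them is 79 degrees when |30H - 5.5t| = 79 or |30H - 5.5t| = 281.
With H = 5, solve 30 x 5 - 5.5t = +/- target for each target:
  t = (30 x 5 - 79) / 5.5 = 12.91
  t = (30 x 5 + 79) / 5.5 = 41.64
  t = (30 x 5 - 281) / 5.5 = -23.82 (outside (0, 60))
  t = (30 x 5 + 281) / 5.5 = 78.36 (outside (0, 60))
Valid solutions in (0, 60): {12.91, 41.64} minutes.
The second occurrence is t = 41.64 minutes.
The hands form a 79-degree angle at 41.64 minutes past 5:00.

Final answer: 41.64 minutes past 5:00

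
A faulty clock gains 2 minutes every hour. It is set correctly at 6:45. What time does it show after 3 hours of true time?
For every 60 true minutes, the faulty clock advances 60 + 2 = 62 minutes.
True elapsed: 3 hours = 180 minutes.
Faulty clock advances: 180 x 62/60 = 186 minutes (drift: 6 minutes ahead).
Shown time: 6:45 + 186 minutes = 9:51.

Final answer: 9:51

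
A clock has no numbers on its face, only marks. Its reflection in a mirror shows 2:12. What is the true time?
Reflection across the vertical (12-6) axis maps a hand at angle A degrees to (360 - A) degrees, which sends a reading of T minutes past 12:00 to (720 - T) minutes past 12:00.
Mirror reads 2:12 = 132 minutes past 12:00.
Actual time: (720 - 132) mod 720 = 588 minutes = 9:48.

Final answer: 9:48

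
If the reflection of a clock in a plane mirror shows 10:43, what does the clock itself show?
Reflection across the vertical (12-6) axis maps a hand at angle A degrees to (360 - A) degrees, which sends a reading of T minutes past 12:00 to (720 - T) minutes past 12:00.
Mirror reads 10:43 = 643 minutes past 12:00.
Actual time: (720 - 643) mod 720 = 77 minutes = 1:17.

Final answer: 1:17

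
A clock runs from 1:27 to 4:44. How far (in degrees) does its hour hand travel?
The hour hand moves 0.5 degrees per minute.
Time elapsed: 4:44 - 1:27 = 197 minutes
Angular displacement: 197 x 0.5 = 98.5 degrees

Final answer: 98.5 degrees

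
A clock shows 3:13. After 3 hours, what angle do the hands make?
First find the time 3 hours after 3:13.
Total minutes: 3 x 60 + 13 + 3 x 60 + 0 = 373.
373 mod 720 = 373 minutes = 6:13.
Now compute the angle at 6:13:
Hour hand: 6 x 30 + 13 x 0.5 = 186.5 degrees
Minute hand: 13 x 6 = 78 degrees
Difference: |186.5 - 78| = 108.5 degrees
The angle is 108.5 degrees

Final answer: 108.5 degrees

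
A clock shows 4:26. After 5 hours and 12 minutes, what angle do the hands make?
First find the time 5 hours and 12 minutes after 4:26.
Total minutes: 4 x 60 + 26 + 5 x 60 + 12 = 578.
578 mod 720 = 578 minutes = 9:38.
Now compute the angle at 9:38:
Hour hand: 9 x 30 + 38 x 0.5 = 289 degrees
Minute hand: 38 x 6 = 228 degrees
Difference: |289 - 228| = 61 degrees
The angle is 61 degrees

Final answer: 61 degrees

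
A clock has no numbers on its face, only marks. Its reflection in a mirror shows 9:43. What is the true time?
Reflection across the vertical (12-6) axis maps a hand at angle A degrees to (360 - A) degrees, which sends a reading of T minutes past 12:00 to (720 - T) minutes past 12:00.
Mirror reads 9:43 = 583 minutes past 12:00.
Actual time: (720 - 583) mod 720 = 137 minutes = 2:17.

Final answer: 2:17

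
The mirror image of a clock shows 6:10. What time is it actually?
Reflection across the vertical (12-6) axis maps a hand at angle A degrees to (360 - A) degrees, which sends a reading of T minutes past 12:00 to (720 - T) minutes past 12:00.
Mirror reads 6:10 = 370 minutes past 12:00.
Actual time: (720 - 370) mod 720 = 350 minutes = 5:50.

Final answer: 5:50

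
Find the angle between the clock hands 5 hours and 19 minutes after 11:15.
First find the time 5 hours and 19 minutes after 11:15.
Total minutes: 11 x 60 + 15 + 5 x 60 + 19 = 994.
994 mod 720 = 274 minutes = 4:34.
Now compute the angle at 4:34:
Hour hand: 4 x 30 + 34 x 0.5 = 137 degrees
Minute hand: 34 x 6 = 204 degrees
Difference: |137 - 204| = 67 degrees
The angle is 67 degrees

Final answer: 67 degrees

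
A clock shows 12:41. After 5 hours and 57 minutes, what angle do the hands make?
First find the time 5 hours and 57 minutes after 12:41.
Total minutes: 12 x 60 + 41 + 5 x 60 + 57 = 1118.
1118 mod 720 = 398 minutes = 6:38.
Now compute the angle at 6:38:
Hour hand: 6 x 30 + 38 x 0.5 = 199 degrees
Minute hand: 38 x 6 = 228 degrees
Difference: |199 - 228| = 29 degrees
The angle is 29 degrees

Final answer: 29 degrees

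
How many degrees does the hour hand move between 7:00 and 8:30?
The hour hand moves 0.5 degrees per minute.
Time elapsed: 8:30 - 7:00 = 90 minutes
Angular displacement: 90 x 0.5 = 45 degrees

Final answer: 45 degrees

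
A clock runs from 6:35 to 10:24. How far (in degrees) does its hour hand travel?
The hour hand moves 0.5 degrees per minute.
Time elapsed: 10:24 - 6:35 = 229 minutes
Angular displacement: 229 x 0.5 = 114.5 degrees

Final answer: 114.5 degrees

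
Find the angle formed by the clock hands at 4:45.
Hour hand position: 4 x 30 + 45 x 0.5 = 142.5 degrees
Minute hand position: 45 x 6 = 270 degrees
Difference: |142.5 - 270| = 127.5 degrees
The angle between the hands is 127.5 degrees

Final answer: 127.5 degrees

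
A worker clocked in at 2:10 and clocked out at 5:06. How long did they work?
From 2:10 to 5:06:
(5 x 60 + 6) - (2 x 60 + 10) = 306 - 130 = 176 minutes
= 2 hours and 56 minutes

Final answer: 2 hours and 56 minutes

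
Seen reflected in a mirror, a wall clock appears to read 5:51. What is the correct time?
Reflection across the vertical (12-6) axis maps a hand at angle A degrees to (360 - A) degrees, which sends a reading of T minutes past 12:00 to (720 - T) minutes past 12:00.
Mirror reads 5:51 = 351 minutes past 12:00.
Actual time: (720 - 351) mod 720 = 369 minutes = 6:09.

Final answer: 6:09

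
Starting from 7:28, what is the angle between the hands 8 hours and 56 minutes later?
First find the time 8 hours and 56 minutes after 7:28.
Total minutes: 7 x 60 + 28 + 8 x 60 + 56 = 984.
984 mod 720 = 264 minutes = 4:24.
Now compute the angle at 4:24:
Hour hand: 4 x 30 + 24 x 0.5 = 132 degrees
Minute hand: 24 x 6 = 144 degrees
Difference: |132 - 144| = 12 degrees
The angle is 12 degrees

Final answer: 12 degrees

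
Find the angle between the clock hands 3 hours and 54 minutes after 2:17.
First find the time 3 hours and 54 minutes after 2:17.
Total minutes: 2 x 60 + 17 + 3 x 60 + 54 = 371.
371 mod 720 = 371 minutes = 6:11.
Now compute the angle at 6:11:
Hour hand: 6 x 30 + 11 x 0.5 = 185.5 degrees
Minute hand: 11 x 6 = 66 degrees
Difference: |185.5 - 66| = 119.5 degrees
The angle is 119.5 degrees

Final answer: 119.5 degrees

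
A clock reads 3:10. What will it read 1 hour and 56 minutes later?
Starting time: 3:10
Adding 56 minutes to 10 minutes: 10 + 56 = 66 minutes = 1 hour and 6 minutes
Adding 1 hour: 3 + 1 + 1 (carry) = 5
Final time: 5:06

Final answer: 5:06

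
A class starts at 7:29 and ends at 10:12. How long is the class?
From 7:29 to 10:12:
(10 x 60 + 12) - (7 x 60 + 29) = 612 - 449 = 163 minutes
= 2 hours and 43 minutes

Final answer: 2 hours and 43 minutes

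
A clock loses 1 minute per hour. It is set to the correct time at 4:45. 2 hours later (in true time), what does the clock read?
For every 60 true minutes, the faulty clock advances 60 - 1 = 59 minutes.
True elapsed: 2 hours = 120 minutes.
Faulty clock advances: 120 x 59/60 = 118 minutes (drift: 2 minutes behind).
Shown time: 4:45 + 118 minutes = 6:43.

Final answer: 6:43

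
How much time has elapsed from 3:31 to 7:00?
From 3:31 to 7:00:
(7 x 60 + 0) - (3 x 60 + 31) = 420 - 211 = 209 minutes
= 3 hours and 29 minutes

Final answer: 3 hours and 29 minutes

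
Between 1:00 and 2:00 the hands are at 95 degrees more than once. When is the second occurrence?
At t minutes past 1:00, the hour hand is at 30 x 1 + 0.5t degrees and the minute hand is at 6t degrees.
The smaller angle between them is 95 degrees when |30H - 5.5t| = 95 or |30H - 5.5t| = 265.
With H = 1, solve 30 x 1 - 5.5t = +/- target for each target:
  t = (30 x 1 - 95) / 5.5 = -11.82 (outside (0, 60))
  t = (30 x 1 + 95) / 5.5 = 22.73
  t = (30 x 1 - 265) / 5.5 = -42.73 (outside (0, 60))
  t = (30 x 1 + 265) / 5.5 = 53.64
Valid solutions in (0, 60): {22.73, 53.64} minutes.
The second occurrence is t = 53.64 minutes.
The hands form a 95-degree angle at 53.64 minutes past 1:00.

Final answer: 53.64 minutes past 1:00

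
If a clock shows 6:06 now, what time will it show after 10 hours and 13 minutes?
Starting time: 6:06
Adding 13 minutes to 6 minutes: 6 + 13 = 19 minutes
Adding 10 hours: 6 + 10 = 16 - 12 = 4
Final time: 4:19

Final answer: 4:19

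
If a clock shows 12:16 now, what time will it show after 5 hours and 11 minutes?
Starting time: 12:16
Adding 11 minutes to 16 minutes: 16 + 11 = 27 minutes
Adding 5 hours: 12 + 5 = 17 - 12 = 5
Final time: 5:27

Final answer: 5:27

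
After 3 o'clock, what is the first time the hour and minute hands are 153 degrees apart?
At t minutes past 3:00, the hour hand is at 30 x 3 + 0.5t degrees and the minute hand is at 6t degrees.
The smaller angle between them is 153 degrees when |30H - 5.5t| = 153 or |30H - 5.5t| = 207.
With H = 3, solve 30 x 3 - 5.5t = +/- target for each target:
  t = (30 x 3 - 153) / 5.5 = -11.45 (outside (0, 60))
  t = (30 x 3 + 153) / 5.5 = 44.18
  t = (30 x 3 - 207) / 5.5 = -21.27 (outside (0, 60))
  t = (30 x 3 + 207) / 5.5 = 54
Valid solutions in (0, 60): {44.18, 54} minutes.
The first occurrence is t = 44.18 minutes.
The hands form a 153-degree angle at 44.18 minutes past 3:00.

Final answer: 44.18 minutes past 3:00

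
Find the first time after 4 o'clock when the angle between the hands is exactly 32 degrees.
At t minutes past 4:00, the hour hand is at 30 x 4 + 0.5t degrees and the minute hand is at 6t degrees.
The smaller angle between them is 32 degrees when |30H - 5.5t| = 32 or |30H - 5.5t| = 328.
With H = 4, solve 30 x 4 - 5.5t = +/- target for each target:
  t = (30 x 4 - 32) / 5.5 = 16
  t = (30 x 4 + 32) / 5.5 = 27.64
  t = (30 x 4 - 328) / 5.5 = -37.82 (outside (0, 60))
  t = (30 x 4 + 328) / 5.5 = 81.45 (outside (0, 60))
Valid solutions in (0, 60): {16, 27.64} minutes.
The first occurrence is t = 16 minutes.
The hands form a 32-degree angle at 16 minutes past 4:00.

Final answer: 16 minutes past 4:00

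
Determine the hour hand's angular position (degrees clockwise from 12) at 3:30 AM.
The hour hand moves 30 degrees per hour and 0.5 degrees per minute.
At 3:30: (3) x 30 + 30 x 0.5 = 90 + 15 = 105 degrees

Final answer: 105 degrees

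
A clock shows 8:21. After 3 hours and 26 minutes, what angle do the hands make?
First find the time 3 hours and 26 minutes after 8:21.
Total minutes: 8 x 60 + 21 + 3 x 60 + 26 = 707.
707 mod 720 = 707 minutes = 11:47.
Now compute the angle at 11:47:
Hour hand: 11 x 30 + 47 x 0.5 = 353.5 degrees
Minute hand: 47 x 6 = 282 degrees
Difference: |353.5 - 282| = 71.5 degrees
The angle is 71.5 degrees

Final answer: 71.5 degrees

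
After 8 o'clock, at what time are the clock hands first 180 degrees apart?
For hands to be 180 degrees apart: |30H - 5.5t| = 180
With H = 8: t = (30 x 8 + 180)/5.5 = 76.36 or t = (30 x 8 - 180)/5.5 = 10.91
First valid solution (0 < t < 60): t = 10.91 minutes
The hands are opposite at 10.91 minutes past 8:00.

Final answer: 10.91 minutes past 8:00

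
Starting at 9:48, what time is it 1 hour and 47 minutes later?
Starting time: 9:48
Adding 47 minutes to 48 minutes: 48 + 47 = 95 minutes = 1 hour and 35 minutes
Adding 1 hour: 9 + 1 + 1 (carry) = 11
Final time: 11:35

Final answer: 11:35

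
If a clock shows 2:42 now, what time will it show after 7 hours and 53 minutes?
Starting time: 2:42
Adding 53 minutes to 42 minutes: 42 + 53 = 95 minutes = 1 hour and 35 minutes
Adding 7 hours: 2 + 7 + 1 (carry) = 10
Final time: 10:35

Final answer: 10:35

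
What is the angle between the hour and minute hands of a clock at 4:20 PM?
Hour hand position: 4 x 30 + 20 x 0.5 = 130 degrees
Minute hand position: 20 x 6 = 120 degrees
Difference: |130 - 120| = 10 degrees
The angle between the hands is 10 degrees

Final answer: 10 degrees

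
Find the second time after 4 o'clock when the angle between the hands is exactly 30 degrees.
At t minutes past 4:00, the hour hand is at 30 x 4 + 0.5t degrees and the minute hand is at 6t degrees.
The smaller angle between them is 30 degrees when |30H - 5.5t| = 30 or |30H - 5.5t| = 330.
With H = 4, solve 30 x 4 - 5.5t = +/- target for each target:
  t = (30 x 4 - 30) / 5.5 = 16.36
  t = (30 x 4 + 30) / 5.5 = 27.27
  t = (30 x 4 - 330) / 5.5 = -38.18 (outside (0, 60))
  t = (30 x 4 + 330) / 5.5 = 81.82 (outside (0, 60))
Valid solutions in (0, 60): {16.36, 27.27} minutes.
The second occurrence is t = 27.27 minutes.
The hands form a 30-degree angle at 27.27 minutes past 4:00.

Final answer: 27.27 minutes past 4:00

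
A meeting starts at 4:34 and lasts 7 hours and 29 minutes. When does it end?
Starting time: 4:34
Adding 29 minutes to 34 minutes: 34 + 29 = 63 minutes = 1 hour and 3 minutes
Adding 7 hours: 4 + 7 + 1 (carry) = 12
Final time: 12:03

Final answer: 12:03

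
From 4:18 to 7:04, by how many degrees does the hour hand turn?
The hour hand moves 0.5 degrees per minute.
Time elapsed: 7:04 - 4:18 = 166 minutes
Angular displacement: 166 x 0.5 = 83 degrees

Final answer: 83 degrees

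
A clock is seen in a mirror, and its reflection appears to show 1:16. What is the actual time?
Reflection across the vertical (12-6) axis maps a hand at angle A degrees to (360 - A) degrees, which sends a reading of T minutes past 12:00 to (720 - T) minutes past 12:00.
Mirror reads 1:16 = 76 minutes past 12:00.
Actual time: (720 - 76) mod 720 = 644 minutes = 10:44.

Final answer: 10:44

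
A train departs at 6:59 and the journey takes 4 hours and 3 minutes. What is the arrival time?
Starting time: 6:59
Adding 3 minutes to 59 minutes: 59 + 3 = 62 minutes = 1 hour and 2 minutes
Adding 4 hours: 6 + 4 + 1 (carry) = 11
Final time: 11:02

Final answer: 11:02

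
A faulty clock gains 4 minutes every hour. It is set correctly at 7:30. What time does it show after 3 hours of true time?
For every 60 true minutes, the faulty clock advances 60 + 4 = 64 minutes.
True elapsed: 3 hours = 180 minutes.
Faulty clock advances: 180 x 64/60 = 192 minutes (drift: 12 minutes ahead).
Shown time: 7:30 + 192 minutes = 10:42.

Final answer: 10:42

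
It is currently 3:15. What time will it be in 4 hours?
Starting time: 3:15
Adding 0 minutes to 15 minutes: 15 + 0 = 15 minutes
Adding 4 hours: 3 + 4 = 7
Final time: 7:15

Final answer: 7:15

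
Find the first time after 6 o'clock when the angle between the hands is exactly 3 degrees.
At t minutes past 6:00, the hour hand is at 30 x 6 + 0.5t degrees and the minute hand is at 6t degrees.
The smaller angle between them is 3 degrees when |30H - 5.5t| = 3 or |30H - 5.5t| = 357.
With H = 6, solve 30 x 6 - 5.5t = +/- target for each target:
  t = (30 x 6 - 3) / 5.5 = 32.18
  t = (30 x 6 + 3) / 5.5 = 33.27
  t = (30 x 6 - 357) / 5.5 = -32.18 (outside (0, 60))
  t = (30 x 6 + 357) / 5.5 = 97.64 (outside (0, 60))
Valid solutions in (0, 60): {32.18, 33.27} minutes.
The first occurrence is t = 32.18 minutes.
The hands form a 3-degree angle at 32.18 minutes past 6:00.

Final answer: 32.18 minutes past 6:00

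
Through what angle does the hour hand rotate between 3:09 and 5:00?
The hour hand moves 0.5 degrees per minute.
Time elapsed: 5:00 - 3:09 = 111 minutes
Angular displacement: 111 x 0.5 = 55.5 degrees

Final answer: 55.5 degrees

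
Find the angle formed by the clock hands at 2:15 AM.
Hour hand position: 2 x 30 + 15 x 0.5 = 67.5 degrees
Minute hand position: 15 x 6 = 90 degrees
Difference: |67.5 - 90| = 22.5 degrees
The angle between the hands is 22.5 degrees

Final answer: 22.5 degrees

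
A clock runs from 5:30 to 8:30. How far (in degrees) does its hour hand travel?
The hour hand moves 0.5 degrees per minute.
Time elapsed: 8:30 - 5:30 = 180 minutes
Angular displacement: 180 x 0.5 = 90 degrees

Final answer: 90 degrees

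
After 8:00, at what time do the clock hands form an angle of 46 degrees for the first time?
At t minutes past 8:00, the hour hand is at 30 x 8 + 0.5t degrees and the minute hand is at 6t degrees.
The smaller angle between them is 46 degrees when |30H - 5.5t| = 46 or |30H - 5.5t| = 314.
With H = 8, solve 30 x 8 - 5.5t = +/- target for each target:
  t = (30 x 8 - 46) / 5.5 = 35.27
  t = (30 x 8 + 46) / 5.5 = 52
  t = (30 x 8 - 314) / 5.5 = -13.45 (outside (0, 60))
  t = (30 x 8 + 314) / 5.5 = 100.73 (outside (0, 60))
Valid solutions in (0, 60): {35.27, 52} minutes.
The first occurrence is t = 35.27 minutes.
The hands form a 46-degree angle at 35.27 minutes past 8:00.

Final answer: 35.27 minutes past 8:00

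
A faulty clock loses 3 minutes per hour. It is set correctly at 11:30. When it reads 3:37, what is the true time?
For every 60 true minutes, the faulty clock advances 57 minutes, so 1 faulty-clock minute corresponds to 60/57 true minutes.
From 11:30 to 3:37 on the faulty dial is 247 minutes.
True elapsed: 247 x 60/57 = 260 minutes = 4 hours and 20 minutes.
True time: 11:30 + 4 hours and 20 minutes = 3:50.

Final answer: 3:50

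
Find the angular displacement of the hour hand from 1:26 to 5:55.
The hour hand moves 0.5 degrees per minute.
Time elapsed: 5:55 - 1:26 = 269 minutes
Angular displacement: 269 x 0.5 = 134.5 degrees

Final answer: 134.5 degrees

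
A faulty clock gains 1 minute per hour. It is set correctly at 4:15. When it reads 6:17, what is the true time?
For every 60 true minutes, the faulty clock advances 61 minutes, so 1 faulty-clock minute corresponds to 60/61 true minutes.
From 4:15 to 6:17 on the faulty dial is 122 minutes.
True elapsed: 122 x 60/61 = 120 minutes = 2 hours.
True time: 4:15 + 2 hours = 6:15.

Final answer: 6:15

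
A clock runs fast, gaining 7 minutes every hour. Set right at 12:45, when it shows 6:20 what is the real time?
For every 60 true minutes, the faulty clock advances 67 minutes, so 1 faulty-clock minute corresponds to 60/67 true minutes.
From 12:45 to 6:20 on the faulty dial is 335 minutes.
True elapsed: 335 x 60/67 = 300 minutes = 5 hours.
True time: 12:45 + 5 hours = 5:45.

Final answer: 5:45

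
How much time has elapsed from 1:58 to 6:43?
From 1:58 to 6:43:
(6 x 60 + 43) - (1 x 60 + 58) = 403 - 118 = 285 minutes
= 4 hours and 45 minutes

Final answer: 4 hours and 45 minutes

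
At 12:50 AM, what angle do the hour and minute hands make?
Hour hand position: 0 x 30 + 50 x 0.5 = 25 degrees
Minute hand position: 50 x 6 = 300 degrees
Difference: |25 - 300| = 275 degrees
Since 275 > 180, the smaller angle is 360 - 275 = 85 degrees

Final answer: 85 degrees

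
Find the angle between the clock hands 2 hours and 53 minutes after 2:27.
First find the time 2 hours and 53 minutes after 2:27.
Total minutes: 2 x 60 + 27 + 2 x 60 + 53 = 320.
320 mod 720 = 320 minutes = 5:20.
Now compute the angle at 5:20:
Hour hand: 5 x 30 + 20 x 0.5 = 160 degrees
Minute hand: 20 x 6 = 120 degrees
Difference: |160 - 120| = 40 degrees
The angle is 40 degrees

Final answer: 40 degrees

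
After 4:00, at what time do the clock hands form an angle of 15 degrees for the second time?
At t minutes past 4:00, the hour hand is at 30 x 4 + 0.5t degrees and the minute hand is at 6t degrees.
The smaller angle between them is 15 degrees when |30H - 5.5t| = 15 or |30H - 5.5t| = 345.
With H = 4, solve 30 x 4 - 5.5t = +/- target for each target:
  t = (30 x 4 - 15) / 5.5 = 19.09
  t = (30 x 4 + 15) / 5.5 = 24.55
  t = (30 x 4 - 345) / 5.5 = -40.91 (outside (0, 60))
  t = (30 x 4 + 345) / 5.5 = 84.55 (outside (0, 60))
Valid solutions in (0, 60): {19.09, 24.55} minutes.
The second occurrence is t = 24.55 minutes.
The hands form a 15-degree angle at 24.55 minutes past 4:00.

Final answer: 24.55 minutes past 4:00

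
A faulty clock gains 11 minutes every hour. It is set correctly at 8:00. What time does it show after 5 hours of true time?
For every 60 true minutes, the faulty clock advances 60 + 11 = 71 minutes.
True elapsed: 5 hours = 300 minutes.
Faulty clock advances: 300 x 71/60 = 355 minutes (drift: 55 minutes ahead).
Shown time: 8:00 + 355 minutes = 1:55.

Final answer: 1:55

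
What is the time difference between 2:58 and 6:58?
From 2:58 to 6:58:
(6 x 60 + 58) - (2 x 60 + 58) = 418 - 178 = 240 minutes
= 4 hours

Final answer: 4 hours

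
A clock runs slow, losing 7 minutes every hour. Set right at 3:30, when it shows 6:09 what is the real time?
For every 60 true minutes, the faulty clock advances 53 minutes, so 1 faulty-clock minute corresponds to 60/53 true minutes.
From 3:30 to 6:09 on the faulty dial is 159 minutes.
True elapsed: 159 x 60/53 = 180 minutes = 3 hours.
True time: 3:30 + 3 hours = 6:30.

Final answer: 6:30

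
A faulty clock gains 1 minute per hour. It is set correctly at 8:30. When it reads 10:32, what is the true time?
For every 60 true minutes, the faulty clock advances 61 minutes, so 1 faulty-clock minute corresponds to 60/61 true minutes.
From 8:30 to 10:32 on the faulty dial is 122 minutes.
True elapsed: 122 x 60/61 = 120 minutes = 2 hours.
True time: 8:30 + 2 hours = 10:30.

Final answer: 10:30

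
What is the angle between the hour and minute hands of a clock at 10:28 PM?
Hour hand position: 10 x 30 + 28 x 0.5 = 314 degrees
Minute hand position: 28 x 6 = 168 degrees
Difference: |314 - 168| = 146 degrees
The angle between the hands is 146 degrees

Final answer: 146 degrees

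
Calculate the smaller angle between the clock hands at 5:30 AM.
Hour hand position: 5 x 30 + 30 x 0.5 = 165 degrees
Minute hand position: 30 x 6 = 180 degrees
Difference: |165 - 180| = 15 degrees
The angle between the hands is 15 degrees

Final answer: 15 degrees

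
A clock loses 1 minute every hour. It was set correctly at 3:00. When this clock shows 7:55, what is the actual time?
For every 60 true minutes, the faulty clock advances 59 minutes, so 1 faulty-clock minute corresponds to 60/59 true minutes.
From 3:00 to 7:55 on the faulty dial is 295 minutes.
True elapsed: 295 x 60/59 = 300 minutes = 5 hours.
True time: 3:00 + 5 hours = 8:00.

Final answer: 8:00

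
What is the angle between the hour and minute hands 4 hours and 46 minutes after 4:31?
First find the time 4 hours and 46 minutes after 4:31.
Total minutes: 4 x 60 + 31 + 4 x 60 + 46 = 557.
557 mod 720 = 557 minutes = 9:17.
Now compute the angle at 9:17:
Hour hand: 9 x 30 + 17 x 0.5 = 278.5 degrees
Minute hand: 17 x 6 = 102 degrees
Difference: |278.5 - 102| = 176.5 degrees
The angle is 176.5 degrees

Final answer: 176.5 degrees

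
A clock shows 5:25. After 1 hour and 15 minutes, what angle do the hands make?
First find the time 1 hour and 15 minutes after 5:25.
Total minutes: 5 x 60 + 25 + 1 x 60 + 15 = 400.
400 mod 720 = 400 minutes = 6:40.
Now compute the angle at 6:40:
Hour hand: 6 x 30 + 40 x 0.5 = 200 degrees
Minute hand: 40 x 6 = 240 degrees
Difference: |200 - 240| = 40 degrees
The angle is 40 degrees

Final answer: 40 degrees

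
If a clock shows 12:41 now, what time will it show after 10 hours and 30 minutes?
Starting time: 12:41
Adding 30 minutes to 41 minutes: 41 + 30 = 71 minutes = 1 hour and 11 minutes
Adding 10 hours: 12 + 10 + 1 (carry) = 23 - 12 = 11
Final time: 11:11

Final answer: 11:11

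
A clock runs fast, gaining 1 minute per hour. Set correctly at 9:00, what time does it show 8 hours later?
For every 60 true minutes, the faulty clock advances 60 + 1 = 61 minutes.
True elapsed: 8 hours = 480 minutes.
Faulty clock advances: 480 x 61/60 = 488 minutes (drift: 8 minutes ahead).
Shown time: 9:00 + 488 minutes = 5:08.

Final answer: 5:08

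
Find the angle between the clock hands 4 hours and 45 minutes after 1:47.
First find the time 4 hours and 45 minutes after 1:47.
Total minutes: 1 x 60 + 47 + 4 x 60 + 45 = 392.
392 mod 720 = 392 minutes = 6:32.
Now compute the angle at 6:32:
Hour hand: 6 x 30 + 32 x 0.5 = 196 degrees
Minute hand: 32 x 6 = 192 degrees
Difference: |196 - 192| = 4 degrees
The angle is 4 degrees

Final answer: 4 degrees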